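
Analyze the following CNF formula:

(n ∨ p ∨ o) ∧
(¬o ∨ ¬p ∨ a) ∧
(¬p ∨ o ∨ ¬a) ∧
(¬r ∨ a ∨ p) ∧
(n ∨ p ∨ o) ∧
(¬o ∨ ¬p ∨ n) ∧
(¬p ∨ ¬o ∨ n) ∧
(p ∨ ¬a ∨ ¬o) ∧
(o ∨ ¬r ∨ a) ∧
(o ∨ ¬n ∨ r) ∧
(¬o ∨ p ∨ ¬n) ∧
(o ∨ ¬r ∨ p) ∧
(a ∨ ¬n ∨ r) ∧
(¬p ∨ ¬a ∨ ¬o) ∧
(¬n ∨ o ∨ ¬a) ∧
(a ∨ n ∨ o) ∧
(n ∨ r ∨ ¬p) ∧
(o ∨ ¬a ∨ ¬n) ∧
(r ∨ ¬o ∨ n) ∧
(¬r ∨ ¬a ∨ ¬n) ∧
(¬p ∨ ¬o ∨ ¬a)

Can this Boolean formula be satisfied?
No

No, the formula is not satisfiable.

No assignment of truth values to the variables can make all 21 clauses true simultaneously.

The formula is UNSAT (unsatisfiable).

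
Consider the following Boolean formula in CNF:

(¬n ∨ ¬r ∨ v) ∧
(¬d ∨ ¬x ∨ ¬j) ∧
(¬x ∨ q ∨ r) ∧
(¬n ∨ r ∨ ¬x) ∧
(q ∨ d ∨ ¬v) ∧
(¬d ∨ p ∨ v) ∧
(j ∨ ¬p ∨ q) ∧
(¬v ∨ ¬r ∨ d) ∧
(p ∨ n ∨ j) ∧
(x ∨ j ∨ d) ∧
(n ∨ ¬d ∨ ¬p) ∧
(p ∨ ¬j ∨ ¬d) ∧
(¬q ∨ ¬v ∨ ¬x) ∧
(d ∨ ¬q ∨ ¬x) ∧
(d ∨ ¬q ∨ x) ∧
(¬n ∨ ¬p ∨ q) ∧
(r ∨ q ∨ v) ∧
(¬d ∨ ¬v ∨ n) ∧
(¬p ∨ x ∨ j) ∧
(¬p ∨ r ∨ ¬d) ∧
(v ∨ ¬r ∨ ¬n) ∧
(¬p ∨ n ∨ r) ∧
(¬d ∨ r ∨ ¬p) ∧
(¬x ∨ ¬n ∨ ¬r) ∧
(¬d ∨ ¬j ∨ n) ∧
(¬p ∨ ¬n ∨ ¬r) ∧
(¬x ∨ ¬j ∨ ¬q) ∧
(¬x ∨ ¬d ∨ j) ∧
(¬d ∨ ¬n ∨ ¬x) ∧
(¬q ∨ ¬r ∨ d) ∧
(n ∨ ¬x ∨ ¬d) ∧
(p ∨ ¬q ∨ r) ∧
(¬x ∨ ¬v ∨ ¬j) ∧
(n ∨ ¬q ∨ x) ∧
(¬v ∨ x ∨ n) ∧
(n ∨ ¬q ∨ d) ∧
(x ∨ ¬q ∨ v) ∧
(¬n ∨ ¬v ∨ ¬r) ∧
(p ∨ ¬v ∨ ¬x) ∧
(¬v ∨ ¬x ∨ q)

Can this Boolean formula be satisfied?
Yes

Yes, the formula is satisfiable.

One satisfying assignment is: d=False, v=False, p=False, x=False, j=True, r=True, n=False, q=False

Verification: With this assignment, all 40 clauses evaluate to true.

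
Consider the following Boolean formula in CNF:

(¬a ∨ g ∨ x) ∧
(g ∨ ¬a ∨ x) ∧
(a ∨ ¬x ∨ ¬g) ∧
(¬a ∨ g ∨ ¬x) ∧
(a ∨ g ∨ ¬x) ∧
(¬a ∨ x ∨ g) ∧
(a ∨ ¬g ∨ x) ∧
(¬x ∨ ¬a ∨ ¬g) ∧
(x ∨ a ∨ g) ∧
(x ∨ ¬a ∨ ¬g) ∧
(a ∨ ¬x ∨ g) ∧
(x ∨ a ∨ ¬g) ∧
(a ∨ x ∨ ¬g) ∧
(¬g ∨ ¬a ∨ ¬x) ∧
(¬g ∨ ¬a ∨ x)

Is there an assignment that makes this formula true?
No

No, the formula is not satisfiable.

No assignment of truth values to the variables can make all 15 clauses true simultaneously.

The formula is UNSAT (unsatisfiable).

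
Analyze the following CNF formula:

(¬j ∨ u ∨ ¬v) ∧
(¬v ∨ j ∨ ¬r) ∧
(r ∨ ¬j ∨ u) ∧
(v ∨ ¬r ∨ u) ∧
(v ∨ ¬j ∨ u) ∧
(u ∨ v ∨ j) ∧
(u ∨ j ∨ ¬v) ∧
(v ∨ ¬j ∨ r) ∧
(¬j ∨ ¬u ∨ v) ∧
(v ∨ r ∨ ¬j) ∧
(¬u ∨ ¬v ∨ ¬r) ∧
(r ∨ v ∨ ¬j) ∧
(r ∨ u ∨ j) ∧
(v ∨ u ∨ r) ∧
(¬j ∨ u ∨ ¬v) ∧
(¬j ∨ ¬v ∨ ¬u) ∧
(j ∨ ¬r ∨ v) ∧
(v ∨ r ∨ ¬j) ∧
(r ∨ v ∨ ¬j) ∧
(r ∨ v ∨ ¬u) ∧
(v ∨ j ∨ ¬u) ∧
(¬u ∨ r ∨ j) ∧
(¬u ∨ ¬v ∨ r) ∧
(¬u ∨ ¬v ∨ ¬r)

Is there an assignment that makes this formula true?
No

No, the formula is not satisfiable.

No assignment of truth values to the variables can make all 24 clauses true simultaneously.

The formula is UNSAT (unsatisfiable).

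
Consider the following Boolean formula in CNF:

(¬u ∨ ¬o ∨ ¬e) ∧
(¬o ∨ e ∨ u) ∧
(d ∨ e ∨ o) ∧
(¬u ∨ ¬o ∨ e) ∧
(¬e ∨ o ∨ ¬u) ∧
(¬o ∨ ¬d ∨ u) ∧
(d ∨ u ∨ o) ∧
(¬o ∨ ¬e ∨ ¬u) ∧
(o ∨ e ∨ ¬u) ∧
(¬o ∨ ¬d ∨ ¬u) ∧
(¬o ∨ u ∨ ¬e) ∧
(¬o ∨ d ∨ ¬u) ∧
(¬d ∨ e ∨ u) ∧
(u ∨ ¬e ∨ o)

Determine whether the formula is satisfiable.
No

No, the formula is not satisfiable.

No assignment of truth values to the variables can make all 14 clauses true simultaneously.

The formula is UNSAT (unsatisfiable).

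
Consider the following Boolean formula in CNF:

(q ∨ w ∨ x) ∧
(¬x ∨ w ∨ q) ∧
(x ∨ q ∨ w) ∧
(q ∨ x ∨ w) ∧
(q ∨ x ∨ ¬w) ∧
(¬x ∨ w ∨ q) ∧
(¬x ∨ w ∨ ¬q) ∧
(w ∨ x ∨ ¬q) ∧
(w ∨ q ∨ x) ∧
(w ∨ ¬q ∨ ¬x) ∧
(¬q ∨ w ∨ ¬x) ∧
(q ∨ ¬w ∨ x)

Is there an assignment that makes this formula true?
Yes

Yes, the formula is satisfiable.

One satisfying assignment is: q=True, w=True, x=False

Verification: With this assignment, all 12 clauses evaluate to true.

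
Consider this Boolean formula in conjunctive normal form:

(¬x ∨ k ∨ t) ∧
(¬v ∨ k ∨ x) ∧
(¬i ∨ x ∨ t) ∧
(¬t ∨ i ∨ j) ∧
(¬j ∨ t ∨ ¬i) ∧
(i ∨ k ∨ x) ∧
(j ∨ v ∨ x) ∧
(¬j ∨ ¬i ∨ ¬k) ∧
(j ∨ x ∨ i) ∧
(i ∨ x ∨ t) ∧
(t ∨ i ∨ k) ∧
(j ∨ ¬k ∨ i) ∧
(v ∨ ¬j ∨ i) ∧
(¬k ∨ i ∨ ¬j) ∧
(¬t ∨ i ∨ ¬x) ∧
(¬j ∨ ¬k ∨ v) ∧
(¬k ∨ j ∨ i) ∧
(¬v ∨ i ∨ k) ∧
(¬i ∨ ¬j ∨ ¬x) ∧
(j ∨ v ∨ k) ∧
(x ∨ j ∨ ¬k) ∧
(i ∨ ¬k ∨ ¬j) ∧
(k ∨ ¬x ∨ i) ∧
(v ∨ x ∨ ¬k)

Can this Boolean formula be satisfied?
Yes

Yes, the formula is satisfiable.

One satisfying assignment is: t=False, k=True, i=True, j=False, x=True, v=False

Verification: With this assignment, all 24 clauses evaluate to true.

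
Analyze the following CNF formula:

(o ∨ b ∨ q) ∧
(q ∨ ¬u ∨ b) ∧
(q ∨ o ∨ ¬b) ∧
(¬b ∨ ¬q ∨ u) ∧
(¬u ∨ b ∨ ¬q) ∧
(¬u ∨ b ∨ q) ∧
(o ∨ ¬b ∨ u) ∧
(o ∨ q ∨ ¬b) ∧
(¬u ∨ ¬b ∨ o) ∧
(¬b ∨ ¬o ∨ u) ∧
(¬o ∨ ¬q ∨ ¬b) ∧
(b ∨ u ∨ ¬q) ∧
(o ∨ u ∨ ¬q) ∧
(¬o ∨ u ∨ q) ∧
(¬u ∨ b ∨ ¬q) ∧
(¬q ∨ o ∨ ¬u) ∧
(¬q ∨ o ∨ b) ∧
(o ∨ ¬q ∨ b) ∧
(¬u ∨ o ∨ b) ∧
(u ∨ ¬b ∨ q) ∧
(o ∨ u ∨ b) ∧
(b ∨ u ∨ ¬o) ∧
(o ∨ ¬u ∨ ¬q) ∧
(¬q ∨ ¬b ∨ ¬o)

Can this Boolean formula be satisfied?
Yes

Yes, the formula is satisfiable.

One satisfying assignment is: u=True, o=True, q=False, b=True

Verification: With this assignment, all 24 clauses evaluate to true.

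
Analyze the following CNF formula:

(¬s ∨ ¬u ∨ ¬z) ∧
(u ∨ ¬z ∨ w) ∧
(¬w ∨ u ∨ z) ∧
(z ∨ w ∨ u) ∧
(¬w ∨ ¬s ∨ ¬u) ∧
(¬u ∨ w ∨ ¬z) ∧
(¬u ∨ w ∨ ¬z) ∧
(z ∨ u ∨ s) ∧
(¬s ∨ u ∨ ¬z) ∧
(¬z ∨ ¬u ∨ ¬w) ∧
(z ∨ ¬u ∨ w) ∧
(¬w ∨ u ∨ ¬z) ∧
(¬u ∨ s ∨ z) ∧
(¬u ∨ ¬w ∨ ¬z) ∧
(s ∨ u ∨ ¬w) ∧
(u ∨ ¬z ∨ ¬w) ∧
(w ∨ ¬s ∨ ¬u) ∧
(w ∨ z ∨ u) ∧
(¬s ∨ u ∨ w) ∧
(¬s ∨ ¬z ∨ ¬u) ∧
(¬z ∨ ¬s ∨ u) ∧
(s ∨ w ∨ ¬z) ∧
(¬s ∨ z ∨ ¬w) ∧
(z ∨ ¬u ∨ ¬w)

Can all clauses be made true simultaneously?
No

No, the formula is not satisfiable.

No assignment of truth values to the variables can make all 24 clauses true simultaneously.

The formula is UNSAT (unsatisfiable).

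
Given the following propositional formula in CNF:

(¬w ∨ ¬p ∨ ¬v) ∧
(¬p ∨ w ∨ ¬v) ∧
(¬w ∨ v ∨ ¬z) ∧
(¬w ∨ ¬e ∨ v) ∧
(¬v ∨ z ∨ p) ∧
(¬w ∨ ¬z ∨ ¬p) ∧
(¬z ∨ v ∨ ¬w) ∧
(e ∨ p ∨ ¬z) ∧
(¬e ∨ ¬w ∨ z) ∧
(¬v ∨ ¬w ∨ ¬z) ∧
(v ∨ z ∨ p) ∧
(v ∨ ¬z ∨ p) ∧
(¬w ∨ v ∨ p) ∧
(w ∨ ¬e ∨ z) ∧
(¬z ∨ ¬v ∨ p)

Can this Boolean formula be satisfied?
Yes

Yes, the formula is satisfiable.

One satisfying assignment is: z=True, w=False, p=True, e=True, v=False

Verification: With this assignment, all 15 clauses evaluate to true.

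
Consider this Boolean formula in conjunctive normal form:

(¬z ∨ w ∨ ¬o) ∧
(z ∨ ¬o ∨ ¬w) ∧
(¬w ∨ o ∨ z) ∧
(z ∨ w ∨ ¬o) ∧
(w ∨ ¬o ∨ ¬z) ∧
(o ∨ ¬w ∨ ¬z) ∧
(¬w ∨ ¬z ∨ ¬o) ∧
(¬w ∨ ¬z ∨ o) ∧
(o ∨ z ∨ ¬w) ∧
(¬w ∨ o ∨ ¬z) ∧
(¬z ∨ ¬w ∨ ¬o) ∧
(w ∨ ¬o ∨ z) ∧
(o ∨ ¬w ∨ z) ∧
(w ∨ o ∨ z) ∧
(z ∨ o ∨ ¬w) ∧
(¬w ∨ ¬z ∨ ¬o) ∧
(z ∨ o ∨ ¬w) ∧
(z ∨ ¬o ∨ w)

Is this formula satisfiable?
Yes

Yes, the formula is satisfiable.

One satisfying assignment is: o=False, z=True, w=False

Verification: With this assignment, all 18 clauses evaluate to true.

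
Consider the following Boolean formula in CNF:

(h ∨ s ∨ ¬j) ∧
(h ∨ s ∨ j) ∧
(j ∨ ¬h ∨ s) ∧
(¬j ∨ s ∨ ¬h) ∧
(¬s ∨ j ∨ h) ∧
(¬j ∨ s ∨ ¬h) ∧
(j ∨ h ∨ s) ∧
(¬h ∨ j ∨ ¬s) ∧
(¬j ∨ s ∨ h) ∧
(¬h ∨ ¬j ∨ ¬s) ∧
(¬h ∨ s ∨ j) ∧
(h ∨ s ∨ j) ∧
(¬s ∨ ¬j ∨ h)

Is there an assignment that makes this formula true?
No

No, the formula is not satisfiable.

No assignment of truth values to the variables can make all 13 clauses true simultaneously.

The formula is UNSAT (unsatisfiable).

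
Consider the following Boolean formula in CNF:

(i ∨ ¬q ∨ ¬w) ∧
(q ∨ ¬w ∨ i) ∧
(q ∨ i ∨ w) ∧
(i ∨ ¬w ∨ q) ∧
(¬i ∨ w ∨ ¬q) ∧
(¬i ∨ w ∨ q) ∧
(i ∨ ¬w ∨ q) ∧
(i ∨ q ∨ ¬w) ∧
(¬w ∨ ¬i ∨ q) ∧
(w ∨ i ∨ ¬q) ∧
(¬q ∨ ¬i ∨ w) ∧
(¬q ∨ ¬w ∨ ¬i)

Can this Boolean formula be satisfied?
No

No, the formula is not satisfiable.

No assignment of truth values to the variables can make all 12 clauses true simultaneously.

The formula is UNSAT (unsatisfiable).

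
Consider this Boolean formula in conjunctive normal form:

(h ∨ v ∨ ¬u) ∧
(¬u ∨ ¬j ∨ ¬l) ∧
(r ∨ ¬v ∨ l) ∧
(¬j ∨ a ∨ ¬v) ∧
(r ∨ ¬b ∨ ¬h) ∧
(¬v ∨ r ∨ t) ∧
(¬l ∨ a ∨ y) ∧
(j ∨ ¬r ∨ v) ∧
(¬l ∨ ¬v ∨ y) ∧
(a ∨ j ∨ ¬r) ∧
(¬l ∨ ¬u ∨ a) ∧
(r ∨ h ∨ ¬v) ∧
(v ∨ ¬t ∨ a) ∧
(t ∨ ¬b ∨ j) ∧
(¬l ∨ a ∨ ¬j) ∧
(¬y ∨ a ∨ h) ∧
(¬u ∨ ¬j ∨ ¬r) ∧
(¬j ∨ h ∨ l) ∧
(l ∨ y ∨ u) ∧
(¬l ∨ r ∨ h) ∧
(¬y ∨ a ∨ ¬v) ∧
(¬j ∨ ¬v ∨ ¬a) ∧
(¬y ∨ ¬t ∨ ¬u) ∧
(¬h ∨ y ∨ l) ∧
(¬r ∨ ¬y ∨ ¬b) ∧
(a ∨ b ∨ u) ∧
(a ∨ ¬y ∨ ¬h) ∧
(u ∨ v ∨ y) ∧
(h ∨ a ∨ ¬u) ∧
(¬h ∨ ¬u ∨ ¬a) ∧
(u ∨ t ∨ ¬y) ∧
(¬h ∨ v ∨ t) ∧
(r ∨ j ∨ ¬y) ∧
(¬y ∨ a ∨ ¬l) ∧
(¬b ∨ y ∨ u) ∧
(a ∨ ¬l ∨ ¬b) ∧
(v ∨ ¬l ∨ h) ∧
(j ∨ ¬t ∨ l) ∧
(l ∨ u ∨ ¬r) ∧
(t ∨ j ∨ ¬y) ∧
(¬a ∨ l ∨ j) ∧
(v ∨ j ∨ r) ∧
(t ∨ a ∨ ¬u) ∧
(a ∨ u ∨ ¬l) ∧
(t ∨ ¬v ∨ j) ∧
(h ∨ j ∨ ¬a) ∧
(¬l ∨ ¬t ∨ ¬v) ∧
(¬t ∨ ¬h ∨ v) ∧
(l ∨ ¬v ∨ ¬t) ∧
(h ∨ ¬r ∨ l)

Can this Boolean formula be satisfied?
No

No, the formula is not satisfiable.

No assignment of truth values to the variables can make all 50 clauses true simultaneously.

The formula is UNSAT (unsatisfiable).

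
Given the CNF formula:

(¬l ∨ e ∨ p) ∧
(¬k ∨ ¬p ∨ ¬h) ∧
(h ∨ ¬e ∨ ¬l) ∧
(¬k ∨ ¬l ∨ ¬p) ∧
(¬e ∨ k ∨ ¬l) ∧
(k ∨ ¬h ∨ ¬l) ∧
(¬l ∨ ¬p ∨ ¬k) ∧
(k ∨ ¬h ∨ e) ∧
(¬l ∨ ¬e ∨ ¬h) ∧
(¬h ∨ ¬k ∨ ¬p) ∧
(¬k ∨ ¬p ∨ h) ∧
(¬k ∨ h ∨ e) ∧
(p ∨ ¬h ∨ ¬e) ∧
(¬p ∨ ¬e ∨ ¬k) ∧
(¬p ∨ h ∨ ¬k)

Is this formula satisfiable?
Yes

Yes, the formula is satisfiable.

One satisfying assignment is: e=False, l=False, p=False, h=False, k=False

Verification: With this assignment, all 15 clauses evaluate to true.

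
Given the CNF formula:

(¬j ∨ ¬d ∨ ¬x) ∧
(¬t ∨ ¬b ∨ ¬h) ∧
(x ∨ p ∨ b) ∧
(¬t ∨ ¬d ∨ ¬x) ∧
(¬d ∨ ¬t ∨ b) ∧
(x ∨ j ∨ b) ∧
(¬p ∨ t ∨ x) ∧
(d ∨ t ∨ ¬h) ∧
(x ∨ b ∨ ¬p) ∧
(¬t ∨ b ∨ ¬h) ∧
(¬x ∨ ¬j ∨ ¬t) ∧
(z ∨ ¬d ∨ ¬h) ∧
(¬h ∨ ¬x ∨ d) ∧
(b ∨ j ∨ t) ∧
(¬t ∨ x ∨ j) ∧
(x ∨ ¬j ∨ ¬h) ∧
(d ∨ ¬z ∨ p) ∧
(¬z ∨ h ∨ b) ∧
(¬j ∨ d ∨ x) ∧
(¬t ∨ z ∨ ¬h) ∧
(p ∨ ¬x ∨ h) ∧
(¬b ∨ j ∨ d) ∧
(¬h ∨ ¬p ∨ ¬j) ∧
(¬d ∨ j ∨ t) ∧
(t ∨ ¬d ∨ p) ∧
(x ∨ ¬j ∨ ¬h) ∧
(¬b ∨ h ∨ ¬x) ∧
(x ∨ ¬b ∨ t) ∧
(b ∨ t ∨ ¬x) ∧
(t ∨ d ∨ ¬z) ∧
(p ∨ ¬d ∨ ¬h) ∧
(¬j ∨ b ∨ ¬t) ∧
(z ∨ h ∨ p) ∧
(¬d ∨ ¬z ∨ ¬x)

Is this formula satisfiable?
Yes

Yes, the formula is satisfiable.

One satisfying assignment is: b=False, x=True, t=True, p=True, j=False, d=False, z=False, h=False

Verification: With this assignment, all 34 clauses evaluate to true.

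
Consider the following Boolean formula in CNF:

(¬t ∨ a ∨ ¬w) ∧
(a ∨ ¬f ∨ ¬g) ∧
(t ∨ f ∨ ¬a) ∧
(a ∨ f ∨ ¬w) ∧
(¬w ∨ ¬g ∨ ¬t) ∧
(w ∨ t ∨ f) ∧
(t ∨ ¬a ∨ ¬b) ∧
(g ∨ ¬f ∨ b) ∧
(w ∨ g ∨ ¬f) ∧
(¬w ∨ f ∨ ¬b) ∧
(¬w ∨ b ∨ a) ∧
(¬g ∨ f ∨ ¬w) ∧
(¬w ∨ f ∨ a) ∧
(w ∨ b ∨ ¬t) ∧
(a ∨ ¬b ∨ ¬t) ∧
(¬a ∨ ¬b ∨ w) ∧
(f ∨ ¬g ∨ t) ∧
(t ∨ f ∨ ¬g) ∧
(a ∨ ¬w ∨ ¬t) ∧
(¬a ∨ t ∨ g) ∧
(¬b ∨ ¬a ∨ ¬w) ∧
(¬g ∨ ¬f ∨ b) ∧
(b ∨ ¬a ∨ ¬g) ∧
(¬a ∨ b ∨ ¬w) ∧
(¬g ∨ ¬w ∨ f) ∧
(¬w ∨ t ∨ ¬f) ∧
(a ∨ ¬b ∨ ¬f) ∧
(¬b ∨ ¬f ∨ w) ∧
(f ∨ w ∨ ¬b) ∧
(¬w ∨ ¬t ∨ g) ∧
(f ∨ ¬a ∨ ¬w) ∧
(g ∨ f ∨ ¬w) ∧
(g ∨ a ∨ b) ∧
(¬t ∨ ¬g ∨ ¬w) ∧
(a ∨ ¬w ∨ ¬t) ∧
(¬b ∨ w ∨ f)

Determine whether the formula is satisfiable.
No

No, the formula is not satisfiable.

No assignment of truth values to the variables can make all 36 clauses true simultaneously.

The formula is UNSAT (unsatisfiable).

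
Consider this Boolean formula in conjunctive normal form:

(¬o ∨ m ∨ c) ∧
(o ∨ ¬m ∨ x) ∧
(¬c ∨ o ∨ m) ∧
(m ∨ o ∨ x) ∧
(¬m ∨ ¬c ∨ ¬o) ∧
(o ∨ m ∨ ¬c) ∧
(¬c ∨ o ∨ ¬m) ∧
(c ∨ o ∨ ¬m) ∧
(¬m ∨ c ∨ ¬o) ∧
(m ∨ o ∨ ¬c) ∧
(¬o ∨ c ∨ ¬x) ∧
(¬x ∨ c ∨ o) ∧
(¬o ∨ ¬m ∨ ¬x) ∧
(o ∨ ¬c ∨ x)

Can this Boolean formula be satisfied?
Yes

Yes, the formula is satisfiable.

One satisfying assignment is: m=False, c=True, o=True, x=False

Verification: With this assignment, all 14 clauses evaluate to true.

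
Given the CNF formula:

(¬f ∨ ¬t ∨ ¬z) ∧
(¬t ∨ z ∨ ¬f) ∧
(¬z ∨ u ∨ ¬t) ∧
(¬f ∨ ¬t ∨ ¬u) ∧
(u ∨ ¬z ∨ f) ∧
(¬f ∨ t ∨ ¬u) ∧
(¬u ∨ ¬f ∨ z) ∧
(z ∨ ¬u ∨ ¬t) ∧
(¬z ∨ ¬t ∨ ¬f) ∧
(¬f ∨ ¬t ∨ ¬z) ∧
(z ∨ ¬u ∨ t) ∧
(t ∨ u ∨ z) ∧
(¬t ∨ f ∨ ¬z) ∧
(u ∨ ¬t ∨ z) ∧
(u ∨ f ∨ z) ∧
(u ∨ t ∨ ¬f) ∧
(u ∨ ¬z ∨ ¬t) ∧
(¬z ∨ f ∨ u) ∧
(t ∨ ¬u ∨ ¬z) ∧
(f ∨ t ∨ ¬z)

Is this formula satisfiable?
No

No, the formula is not satisfiable.

No assignment of truth values to the variables can make all 20 clauses true simultaneously.

The formula is UNSAT (unsatisfiable).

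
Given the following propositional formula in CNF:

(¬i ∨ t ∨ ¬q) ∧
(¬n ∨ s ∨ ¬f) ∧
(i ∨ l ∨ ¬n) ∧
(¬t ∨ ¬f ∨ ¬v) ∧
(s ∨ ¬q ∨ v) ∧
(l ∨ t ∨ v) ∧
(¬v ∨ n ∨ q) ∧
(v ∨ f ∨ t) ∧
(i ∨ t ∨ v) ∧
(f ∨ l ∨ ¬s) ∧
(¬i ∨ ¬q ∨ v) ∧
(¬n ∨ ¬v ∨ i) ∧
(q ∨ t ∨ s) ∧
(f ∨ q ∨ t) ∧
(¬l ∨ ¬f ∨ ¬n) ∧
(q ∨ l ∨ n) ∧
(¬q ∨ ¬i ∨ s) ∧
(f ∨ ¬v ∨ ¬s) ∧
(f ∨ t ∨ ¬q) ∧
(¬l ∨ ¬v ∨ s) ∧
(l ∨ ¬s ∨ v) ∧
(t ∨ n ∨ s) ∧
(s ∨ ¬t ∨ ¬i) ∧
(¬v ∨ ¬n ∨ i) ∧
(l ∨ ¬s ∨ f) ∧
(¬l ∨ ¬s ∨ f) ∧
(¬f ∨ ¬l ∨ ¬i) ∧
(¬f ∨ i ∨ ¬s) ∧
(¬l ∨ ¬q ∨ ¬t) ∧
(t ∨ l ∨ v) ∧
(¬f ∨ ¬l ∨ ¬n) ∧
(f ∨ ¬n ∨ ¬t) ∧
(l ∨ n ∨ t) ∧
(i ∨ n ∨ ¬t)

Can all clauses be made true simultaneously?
Yes

Yes, the formula is satisfiable.

One satisfying assignment is: n=True, l=False, s=True, f=True, i=True, t=False, q=False, v=True

Verification: With this assignment, all 34 clauses evaluate to true.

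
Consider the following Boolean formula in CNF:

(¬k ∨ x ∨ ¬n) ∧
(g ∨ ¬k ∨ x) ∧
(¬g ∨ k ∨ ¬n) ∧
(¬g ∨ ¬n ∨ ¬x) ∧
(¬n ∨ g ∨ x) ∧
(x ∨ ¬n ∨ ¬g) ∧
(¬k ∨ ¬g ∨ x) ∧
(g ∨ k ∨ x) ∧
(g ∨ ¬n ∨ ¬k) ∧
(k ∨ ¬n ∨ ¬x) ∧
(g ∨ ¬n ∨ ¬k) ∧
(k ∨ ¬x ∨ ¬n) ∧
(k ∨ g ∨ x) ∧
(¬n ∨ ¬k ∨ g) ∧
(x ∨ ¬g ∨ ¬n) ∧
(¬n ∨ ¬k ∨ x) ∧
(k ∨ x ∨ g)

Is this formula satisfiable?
Yes

Yes, the formula is satisfiable.

One satisfying assignment is: g=False, k=False, n=False, x=True

Verification: With this assignment, all 17 clauses evaluate to true.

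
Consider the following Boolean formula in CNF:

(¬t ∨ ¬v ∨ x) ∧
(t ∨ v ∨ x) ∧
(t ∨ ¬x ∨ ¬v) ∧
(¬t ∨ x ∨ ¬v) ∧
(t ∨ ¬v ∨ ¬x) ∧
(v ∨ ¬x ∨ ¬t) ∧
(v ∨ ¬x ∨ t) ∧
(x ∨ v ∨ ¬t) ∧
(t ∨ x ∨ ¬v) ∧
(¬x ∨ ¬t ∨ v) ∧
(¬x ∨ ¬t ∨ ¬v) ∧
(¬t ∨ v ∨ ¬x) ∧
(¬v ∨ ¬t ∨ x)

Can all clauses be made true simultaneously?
No

No, the formula is not satisfiable.

No assignment of truth values to the variables can make all 13 clauses true simultaneously.

The formula is UNSAT (unsatisfiable).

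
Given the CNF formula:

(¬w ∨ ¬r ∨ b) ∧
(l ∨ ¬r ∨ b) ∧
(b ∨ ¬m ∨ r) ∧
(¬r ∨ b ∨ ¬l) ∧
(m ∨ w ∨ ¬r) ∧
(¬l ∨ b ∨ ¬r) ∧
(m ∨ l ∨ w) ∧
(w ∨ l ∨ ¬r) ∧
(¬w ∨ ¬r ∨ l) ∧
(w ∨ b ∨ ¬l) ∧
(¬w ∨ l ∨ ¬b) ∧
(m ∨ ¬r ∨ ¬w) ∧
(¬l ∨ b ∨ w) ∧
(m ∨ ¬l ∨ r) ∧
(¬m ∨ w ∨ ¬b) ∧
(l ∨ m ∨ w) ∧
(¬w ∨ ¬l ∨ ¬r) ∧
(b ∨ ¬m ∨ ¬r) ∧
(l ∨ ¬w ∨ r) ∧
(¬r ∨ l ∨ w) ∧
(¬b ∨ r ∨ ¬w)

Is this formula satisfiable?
No

No, the formula is not satisfiable.

No assignment of truth values to the variables can make all 21 clauses true simultaneously.

The formula is UNSAT (unsatisfiable).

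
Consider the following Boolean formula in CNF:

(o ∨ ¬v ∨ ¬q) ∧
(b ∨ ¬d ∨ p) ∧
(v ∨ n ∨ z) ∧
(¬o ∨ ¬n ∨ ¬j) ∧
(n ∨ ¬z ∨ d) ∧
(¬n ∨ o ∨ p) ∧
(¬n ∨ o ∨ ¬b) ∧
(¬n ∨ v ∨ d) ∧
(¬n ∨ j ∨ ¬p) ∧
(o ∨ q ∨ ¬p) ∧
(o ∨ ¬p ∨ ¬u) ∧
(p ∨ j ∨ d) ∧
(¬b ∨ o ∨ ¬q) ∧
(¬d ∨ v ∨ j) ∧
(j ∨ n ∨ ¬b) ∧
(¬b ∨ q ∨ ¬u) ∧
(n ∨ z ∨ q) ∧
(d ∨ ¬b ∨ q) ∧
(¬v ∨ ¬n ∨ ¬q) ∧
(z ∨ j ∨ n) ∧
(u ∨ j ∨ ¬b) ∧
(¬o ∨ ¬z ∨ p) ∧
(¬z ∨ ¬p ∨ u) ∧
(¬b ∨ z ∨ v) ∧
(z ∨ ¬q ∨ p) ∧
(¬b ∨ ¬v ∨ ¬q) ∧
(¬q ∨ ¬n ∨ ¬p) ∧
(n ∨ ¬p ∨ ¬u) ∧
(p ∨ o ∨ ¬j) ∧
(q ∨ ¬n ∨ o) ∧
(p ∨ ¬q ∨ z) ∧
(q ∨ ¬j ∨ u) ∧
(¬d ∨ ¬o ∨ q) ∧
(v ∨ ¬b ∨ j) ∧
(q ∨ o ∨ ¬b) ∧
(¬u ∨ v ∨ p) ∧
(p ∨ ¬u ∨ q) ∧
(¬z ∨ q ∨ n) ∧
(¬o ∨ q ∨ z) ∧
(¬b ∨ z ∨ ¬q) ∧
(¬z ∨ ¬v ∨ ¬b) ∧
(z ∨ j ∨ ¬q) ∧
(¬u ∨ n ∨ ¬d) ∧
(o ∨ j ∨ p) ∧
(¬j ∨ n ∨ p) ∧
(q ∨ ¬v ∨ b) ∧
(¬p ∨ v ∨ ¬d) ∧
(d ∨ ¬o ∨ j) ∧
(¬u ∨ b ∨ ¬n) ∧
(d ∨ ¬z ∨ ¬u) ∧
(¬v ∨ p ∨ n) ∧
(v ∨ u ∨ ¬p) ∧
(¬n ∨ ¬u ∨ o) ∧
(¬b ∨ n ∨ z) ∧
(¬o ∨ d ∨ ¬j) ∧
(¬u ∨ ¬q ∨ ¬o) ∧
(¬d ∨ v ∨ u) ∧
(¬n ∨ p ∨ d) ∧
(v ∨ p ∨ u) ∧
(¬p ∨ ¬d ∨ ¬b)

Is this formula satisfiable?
Yes

Yes, the formula is satisfiable.

One satisfying assignment is: v=True, o=True, j=True, b=False, n=False, d=True, p=True, q=True, z=False, u=False

Verification: With this assignment, all 60 clauses evaluate to true.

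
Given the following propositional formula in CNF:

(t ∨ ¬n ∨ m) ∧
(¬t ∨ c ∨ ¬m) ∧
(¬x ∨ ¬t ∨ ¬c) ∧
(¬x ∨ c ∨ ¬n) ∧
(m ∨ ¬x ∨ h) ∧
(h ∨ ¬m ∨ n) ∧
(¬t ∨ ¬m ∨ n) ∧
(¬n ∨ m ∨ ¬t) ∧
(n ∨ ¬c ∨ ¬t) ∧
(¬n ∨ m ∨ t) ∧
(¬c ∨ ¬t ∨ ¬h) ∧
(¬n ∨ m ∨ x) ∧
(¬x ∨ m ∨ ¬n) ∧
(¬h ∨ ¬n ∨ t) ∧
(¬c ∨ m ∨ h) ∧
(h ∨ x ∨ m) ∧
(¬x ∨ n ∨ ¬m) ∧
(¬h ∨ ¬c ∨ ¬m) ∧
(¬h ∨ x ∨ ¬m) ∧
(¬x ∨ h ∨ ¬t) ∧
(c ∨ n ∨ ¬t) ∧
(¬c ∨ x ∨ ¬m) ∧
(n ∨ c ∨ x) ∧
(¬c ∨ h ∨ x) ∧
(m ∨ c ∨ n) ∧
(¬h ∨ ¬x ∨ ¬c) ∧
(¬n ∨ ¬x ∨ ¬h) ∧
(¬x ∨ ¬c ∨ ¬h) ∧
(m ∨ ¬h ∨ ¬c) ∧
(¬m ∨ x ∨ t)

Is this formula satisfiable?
Yes

Yes, the formula is satisfiable.

One satisfying assignment is: n=True, c=True, h=False, m=True, x=True, t=False

Verification: With this assignment, all 30 clauses evaluate to true.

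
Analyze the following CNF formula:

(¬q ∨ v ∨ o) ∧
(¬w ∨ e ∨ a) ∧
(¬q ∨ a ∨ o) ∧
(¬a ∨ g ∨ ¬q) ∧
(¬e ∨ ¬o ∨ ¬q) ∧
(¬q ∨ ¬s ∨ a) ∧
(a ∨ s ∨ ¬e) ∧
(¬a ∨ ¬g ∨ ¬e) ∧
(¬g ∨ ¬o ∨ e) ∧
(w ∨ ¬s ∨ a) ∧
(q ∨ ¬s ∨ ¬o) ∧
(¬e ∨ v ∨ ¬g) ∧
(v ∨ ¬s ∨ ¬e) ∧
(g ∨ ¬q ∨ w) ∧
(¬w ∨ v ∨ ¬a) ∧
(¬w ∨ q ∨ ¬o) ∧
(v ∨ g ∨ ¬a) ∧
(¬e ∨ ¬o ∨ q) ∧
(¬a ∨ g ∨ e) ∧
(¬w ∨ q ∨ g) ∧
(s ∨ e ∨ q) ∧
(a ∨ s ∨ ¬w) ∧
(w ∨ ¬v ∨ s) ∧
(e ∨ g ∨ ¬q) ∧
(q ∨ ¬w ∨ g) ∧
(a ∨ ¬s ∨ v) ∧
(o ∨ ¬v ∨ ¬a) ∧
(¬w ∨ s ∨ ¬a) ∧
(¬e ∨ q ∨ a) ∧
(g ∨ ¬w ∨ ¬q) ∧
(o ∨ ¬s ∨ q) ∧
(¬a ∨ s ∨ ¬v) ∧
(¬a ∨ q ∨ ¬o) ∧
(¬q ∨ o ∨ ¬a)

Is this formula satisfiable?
No

No, the formula is not satisfiable.

No assignment of truth values to the variables can make all 34 clauses true simultaneously.

The formula is UNSAT (unsatisfiable).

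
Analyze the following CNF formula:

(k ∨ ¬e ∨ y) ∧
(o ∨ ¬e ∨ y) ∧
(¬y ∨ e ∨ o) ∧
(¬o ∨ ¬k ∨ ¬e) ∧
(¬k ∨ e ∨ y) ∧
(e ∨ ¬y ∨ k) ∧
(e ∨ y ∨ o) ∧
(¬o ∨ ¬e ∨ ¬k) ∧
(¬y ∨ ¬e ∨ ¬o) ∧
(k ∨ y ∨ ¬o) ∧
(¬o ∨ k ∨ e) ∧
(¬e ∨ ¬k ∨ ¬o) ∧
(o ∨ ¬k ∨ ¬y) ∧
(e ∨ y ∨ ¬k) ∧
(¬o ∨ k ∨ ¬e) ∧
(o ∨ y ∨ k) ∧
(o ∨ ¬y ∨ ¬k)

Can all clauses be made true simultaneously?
Yes

Yes, the formula is satisfiable.

One satisfying assignment is: e=True, y=True, k=False, o=False

Verification: With this assignment, all 17 clauses evaluate to true.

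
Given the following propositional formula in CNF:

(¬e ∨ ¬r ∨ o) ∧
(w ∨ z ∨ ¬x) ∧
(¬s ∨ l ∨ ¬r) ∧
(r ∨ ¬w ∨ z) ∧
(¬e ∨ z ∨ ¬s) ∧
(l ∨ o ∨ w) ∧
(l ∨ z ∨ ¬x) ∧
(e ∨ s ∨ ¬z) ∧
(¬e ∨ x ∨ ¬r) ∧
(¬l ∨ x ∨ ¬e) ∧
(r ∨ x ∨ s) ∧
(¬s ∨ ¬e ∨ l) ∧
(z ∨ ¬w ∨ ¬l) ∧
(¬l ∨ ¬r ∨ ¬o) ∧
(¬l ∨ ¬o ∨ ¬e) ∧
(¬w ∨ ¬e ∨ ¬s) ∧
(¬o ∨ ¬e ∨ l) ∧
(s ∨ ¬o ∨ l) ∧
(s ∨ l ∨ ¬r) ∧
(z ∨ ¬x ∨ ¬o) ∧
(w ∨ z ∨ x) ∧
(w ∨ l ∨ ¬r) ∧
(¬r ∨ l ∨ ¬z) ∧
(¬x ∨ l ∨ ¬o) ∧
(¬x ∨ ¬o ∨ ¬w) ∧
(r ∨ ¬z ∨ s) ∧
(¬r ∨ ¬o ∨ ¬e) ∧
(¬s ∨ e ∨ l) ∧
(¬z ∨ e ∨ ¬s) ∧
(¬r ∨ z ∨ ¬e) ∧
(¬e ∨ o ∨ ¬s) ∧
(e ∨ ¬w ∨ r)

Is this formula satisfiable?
No

No, the formula is not satisfiable.

No assignment of truth values to the variables can make all 32 clauses true simultaneously.

The formula is UNSAT (unsatisfiable).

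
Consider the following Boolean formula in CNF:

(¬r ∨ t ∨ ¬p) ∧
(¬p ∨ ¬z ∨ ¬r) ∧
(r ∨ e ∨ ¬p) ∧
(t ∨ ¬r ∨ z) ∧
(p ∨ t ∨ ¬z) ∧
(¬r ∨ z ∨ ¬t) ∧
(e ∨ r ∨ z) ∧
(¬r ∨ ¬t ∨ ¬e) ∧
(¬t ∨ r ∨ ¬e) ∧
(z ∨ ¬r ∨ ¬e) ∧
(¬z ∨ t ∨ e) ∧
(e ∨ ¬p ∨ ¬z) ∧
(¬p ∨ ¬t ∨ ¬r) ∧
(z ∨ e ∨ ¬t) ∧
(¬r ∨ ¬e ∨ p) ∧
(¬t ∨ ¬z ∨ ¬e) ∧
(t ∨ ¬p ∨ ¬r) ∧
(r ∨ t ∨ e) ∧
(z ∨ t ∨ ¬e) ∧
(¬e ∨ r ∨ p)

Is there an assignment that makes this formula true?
Yes

Yes, the formula is satisfiable.

One satisfying assignment is: r=False, p=True, e=True, z=True, t=False

Verification: With this assignment, all 20 clauses evaluate to true.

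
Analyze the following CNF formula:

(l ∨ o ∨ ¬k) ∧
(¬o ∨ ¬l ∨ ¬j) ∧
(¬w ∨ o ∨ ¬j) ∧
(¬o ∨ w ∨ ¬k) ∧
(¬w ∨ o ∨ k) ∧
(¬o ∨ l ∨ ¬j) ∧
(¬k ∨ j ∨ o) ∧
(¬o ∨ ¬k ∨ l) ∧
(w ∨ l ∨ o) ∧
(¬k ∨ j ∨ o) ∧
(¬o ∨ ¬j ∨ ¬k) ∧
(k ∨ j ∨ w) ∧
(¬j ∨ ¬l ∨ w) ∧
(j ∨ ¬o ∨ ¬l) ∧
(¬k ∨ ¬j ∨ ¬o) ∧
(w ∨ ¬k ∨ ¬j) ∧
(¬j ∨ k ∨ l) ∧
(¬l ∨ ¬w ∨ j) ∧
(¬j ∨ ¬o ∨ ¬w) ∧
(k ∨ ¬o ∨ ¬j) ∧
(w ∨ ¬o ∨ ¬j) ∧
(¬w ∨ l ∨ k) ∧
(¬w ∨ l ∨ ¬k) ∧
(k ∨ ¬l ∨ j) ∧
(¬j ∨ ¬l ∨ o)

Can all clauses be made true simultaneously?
No

No, the formula is not satisfiable.

No assignment of truth values to the variables can make all 25 clauses true simultaneously.

The formula is UNSAT (unsatisfiable).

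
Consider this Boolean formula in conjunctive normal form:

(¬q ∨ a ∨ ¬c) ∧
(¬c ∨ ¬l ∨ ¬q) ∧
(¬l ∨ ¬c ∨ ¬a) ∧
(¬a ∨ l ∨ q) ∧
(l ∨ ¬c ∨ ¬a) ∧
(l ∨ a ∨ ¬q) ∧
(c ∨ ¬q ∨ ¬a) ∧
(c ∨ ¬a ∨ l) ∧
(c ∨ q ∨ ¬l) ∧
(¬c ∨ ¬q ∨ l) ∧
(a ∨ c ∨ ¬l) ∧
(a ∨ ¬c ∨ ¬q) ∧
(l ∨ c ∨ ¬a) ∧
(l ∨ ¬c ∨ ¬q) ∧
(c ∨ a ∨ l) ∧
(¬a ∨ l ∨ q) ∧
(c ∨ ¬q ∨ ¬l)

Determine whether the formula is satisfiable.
Yes

Yes, the formula is satisfiable.

One satisfying assignment is: c=True, q=False, l=False, a=False

Verification: With this assignment, all 17 clauses evaluate to true.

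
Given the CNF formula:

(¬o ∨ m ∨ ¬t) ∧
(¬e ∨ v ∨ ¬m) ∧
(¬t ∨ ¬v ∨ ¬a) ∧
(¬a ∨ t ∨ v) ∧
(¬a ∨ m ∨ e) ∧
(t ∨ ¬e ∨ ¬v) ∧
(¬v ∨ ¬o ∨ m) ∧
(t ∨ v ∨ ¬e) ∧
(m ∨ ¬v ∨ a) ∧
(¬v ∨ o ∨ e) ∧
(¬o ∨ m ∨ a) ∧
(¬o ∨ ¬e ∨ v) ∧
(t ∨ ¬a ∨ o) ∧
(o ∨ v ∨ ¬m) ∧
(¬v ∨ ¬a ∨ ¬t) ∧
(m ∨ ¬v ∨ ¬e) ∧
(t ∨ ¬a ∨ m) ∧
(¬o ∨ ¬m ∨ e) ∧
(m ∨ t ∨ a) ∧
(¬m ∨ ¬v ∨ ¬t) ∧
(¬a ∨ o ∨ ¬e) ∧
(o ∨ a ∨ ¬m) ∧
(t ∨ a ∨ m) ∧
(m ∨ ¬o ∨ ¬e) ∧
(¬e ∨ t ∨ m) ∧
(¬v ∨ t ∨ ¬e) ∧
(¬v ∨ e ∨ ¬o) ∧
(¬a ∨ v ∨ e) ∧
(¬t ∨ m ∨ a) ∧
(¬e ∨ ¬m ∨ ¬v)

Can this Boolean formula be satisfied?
No

No, the formula is not satisfiable.

No assignment of truth values to the variables can make all 30 clauses true simultaneously.

The formula is UNSAT (unsatisfiable).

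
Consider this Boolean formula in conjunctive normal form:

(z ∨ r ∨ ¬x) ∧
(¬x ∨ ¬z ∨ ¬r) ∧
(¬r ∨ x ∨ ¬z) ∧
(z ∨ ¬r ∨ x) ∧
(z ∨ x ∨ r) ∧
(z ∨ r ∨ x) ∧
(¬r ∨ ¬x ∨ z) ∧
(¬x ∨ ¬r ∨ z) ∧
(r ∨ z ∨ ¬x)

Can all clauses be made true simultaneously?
Yes

Yes, the formula is satisfiable.

One satisfying assignment is: z=True, x=True, r=False

Verification: With this assignment, all 9 clauses evaluate to true.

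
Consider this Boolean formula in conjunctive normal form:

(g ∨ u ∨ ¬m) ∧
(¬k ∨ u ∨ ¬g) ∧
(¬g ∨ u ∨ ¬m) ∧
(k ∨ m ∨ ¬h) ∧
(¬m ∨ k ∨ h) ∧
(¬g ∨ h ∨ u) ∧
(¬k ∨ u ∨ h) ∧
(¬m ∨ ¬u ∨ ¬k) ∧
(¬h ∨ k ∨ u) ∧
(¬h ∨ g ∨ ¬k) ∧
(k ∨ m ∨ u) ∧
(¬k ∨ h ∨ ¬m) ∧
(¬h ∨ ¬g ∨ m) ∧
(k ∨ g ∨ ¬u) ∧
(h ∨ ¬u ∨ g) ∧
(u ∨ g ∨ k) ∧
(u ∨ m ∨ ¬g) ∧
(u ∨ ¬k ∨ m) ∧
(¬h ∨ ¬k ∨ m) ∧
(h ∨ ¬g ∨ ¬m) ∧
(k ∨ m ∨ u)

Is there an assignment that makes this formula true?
Yes

Yes, the formula is satisfiable.

One satisfying assignment is: k=False, m=False, u=True, g=True, h=False

Verification: With this assignment, all 21 clauses evaluate to true.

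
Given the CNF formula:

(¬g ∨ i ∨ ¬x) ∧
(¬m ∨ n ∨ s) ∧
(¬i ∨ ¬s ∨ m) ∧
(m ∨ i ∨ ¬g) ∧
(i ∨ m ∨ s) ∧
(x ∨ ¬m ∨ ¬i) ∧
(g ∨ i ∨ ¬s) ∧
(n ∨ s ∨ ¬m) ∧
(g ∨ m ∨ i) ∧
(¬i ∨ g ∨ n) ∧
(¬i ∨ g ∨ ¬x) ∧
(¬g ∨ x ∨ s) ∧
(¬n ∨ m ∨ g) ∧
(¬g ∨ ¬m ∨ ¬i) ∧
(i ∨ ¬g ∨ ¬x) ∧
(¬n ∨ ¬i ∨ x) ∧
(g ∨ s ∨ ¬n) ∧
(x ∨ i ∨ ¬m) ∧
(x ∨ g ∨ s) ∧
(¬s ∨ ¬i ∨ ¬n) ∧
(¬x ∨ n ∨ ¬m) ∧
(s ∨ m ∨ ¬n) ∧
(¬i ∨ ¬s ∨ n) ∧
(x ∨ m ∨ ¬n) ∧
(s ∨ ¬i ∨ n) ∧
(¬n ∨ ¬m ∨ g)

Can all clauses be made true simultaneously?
No

No, the formula is not satisfiable.

No assignment of truth values to the variables can make all 26 clauses true simultaneously.

The formula is UNSAT (unsatisfiable).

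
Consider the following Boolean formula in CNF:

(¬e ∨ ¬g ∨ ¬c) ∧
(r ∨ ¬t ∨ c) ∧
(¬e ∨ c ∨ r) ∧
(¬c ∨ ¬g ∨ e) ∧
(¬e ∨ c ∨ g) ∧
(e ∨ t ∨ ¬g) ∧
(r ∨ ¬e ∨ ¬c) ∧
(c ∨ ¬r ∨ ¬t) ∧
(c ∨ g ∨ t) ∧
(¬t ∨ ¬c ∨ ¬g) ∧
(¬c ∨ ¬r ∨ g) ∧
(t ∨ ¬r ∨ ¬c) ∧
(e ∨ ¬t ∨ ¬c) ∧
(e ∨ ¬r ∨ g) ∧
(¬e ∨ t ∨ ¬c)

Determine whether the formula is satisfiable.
Yes

Yes, the formula is satisfiable.

One satisfying assignment is: g=False, r=False, e=False, c=True, t=False

Verification: With this assignment, all 15 clauses evaluate to true.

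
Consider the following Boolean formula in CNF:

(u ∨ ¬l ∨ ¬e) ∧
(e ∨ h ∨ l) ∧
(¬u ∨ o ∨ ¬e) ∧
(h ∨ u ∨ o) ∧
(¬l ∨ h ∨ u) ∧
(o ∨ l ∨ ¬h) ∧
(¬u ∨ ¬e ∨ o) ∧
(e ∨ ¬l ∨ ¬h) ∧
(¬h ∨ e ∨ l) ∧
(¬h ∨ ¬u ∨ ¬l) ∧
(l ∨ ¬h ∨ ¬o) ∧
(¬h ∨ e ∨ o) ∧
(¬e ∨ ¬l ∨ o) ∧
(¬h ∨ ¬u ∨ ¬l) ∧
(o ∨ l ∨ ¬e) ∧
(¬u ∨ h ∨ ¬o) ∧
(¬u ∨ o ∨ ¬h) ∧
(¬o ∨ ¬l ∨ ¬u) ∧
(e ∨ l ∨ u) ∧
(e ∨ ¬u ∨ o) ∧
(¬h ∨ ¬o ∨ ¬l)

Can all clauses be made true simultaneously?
Yes

Yes, the formula is satisfiable.

One satisfying assignment is: o=True, u=False, e=True, l=False, h=False

Verification: With this assignment, all 21 clauses evaluate to true.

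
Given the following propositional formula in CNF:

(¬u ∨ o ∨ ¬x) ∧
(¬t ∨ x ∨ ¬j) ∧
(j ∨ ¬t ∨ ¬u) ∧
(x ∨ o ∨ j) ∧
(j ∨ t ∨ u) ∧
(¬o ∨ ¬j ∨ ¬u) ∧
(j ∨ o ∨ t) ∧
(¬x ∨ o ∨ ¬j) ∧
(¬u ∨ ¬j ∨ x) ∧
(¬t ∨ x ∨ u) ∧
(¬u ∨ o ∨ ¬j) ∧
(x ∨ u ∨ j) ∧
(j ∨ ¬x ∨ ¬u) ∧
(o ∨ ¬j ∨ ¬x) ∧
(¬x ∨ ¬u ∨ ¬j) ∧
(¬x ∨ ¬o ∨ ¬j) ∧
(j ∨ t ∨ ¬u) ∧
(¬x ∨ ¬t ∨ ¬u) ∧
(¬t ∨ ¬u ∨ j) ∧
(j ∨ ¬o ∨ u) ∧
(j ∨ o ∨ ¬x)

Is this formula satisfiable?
Yes

Yes, the formula is satisfiable.

One satisfying assignment is: x=False, o=False, u=False, j=True, t=False

Verification: With this assignment, all 21 clauses evaluate to true.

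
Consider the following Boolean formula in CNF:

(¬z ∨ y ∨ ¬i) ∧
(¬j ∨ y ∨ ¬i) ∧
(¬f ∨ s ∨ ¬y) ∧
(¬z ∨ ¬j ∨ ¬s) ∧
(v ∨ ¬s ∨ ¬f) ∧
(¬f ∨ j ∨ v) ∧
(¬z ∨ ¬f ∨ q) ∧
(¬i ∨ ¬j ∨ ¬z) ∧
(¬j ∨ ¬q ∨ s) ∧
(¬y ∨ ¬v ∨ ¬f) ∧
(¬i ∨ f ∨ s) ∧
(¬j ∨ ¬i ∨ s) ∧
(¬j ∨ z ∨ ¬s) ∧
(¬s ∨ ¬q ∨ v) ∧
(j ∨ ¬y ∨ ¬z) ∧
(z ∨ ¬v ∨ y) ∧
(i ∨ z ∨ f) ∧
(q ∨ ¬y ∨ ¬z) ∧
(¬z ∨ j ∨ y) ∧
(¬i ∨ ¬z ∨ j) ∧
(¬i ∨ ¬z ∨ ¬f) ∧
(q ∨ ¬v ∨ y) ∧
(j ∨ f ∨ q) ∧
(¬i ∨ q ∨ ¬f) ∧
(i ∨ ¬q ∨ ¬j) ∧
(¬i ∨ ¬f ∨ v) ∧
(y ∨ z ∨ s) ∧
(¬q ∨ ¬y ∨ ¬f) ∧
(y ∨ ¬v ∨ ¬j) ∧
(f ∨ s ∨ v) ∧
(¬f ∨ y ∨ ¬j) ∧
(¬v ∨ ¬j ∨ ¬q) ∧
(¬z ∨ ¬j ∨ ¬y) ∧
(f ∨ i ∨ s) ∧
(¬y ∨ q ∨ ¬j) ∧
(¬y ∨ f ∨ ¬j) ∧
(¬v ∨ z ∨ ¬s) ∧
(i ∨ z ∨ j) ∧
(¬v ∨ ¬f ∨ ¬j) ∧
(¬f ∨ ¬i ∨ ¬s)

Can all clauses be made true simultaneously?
No

No, the formula is not satisfiable.

No assignment of truth values to the variables can make all 40 clauses true simultaneously.

The formula is UNSAT (unsatisfiable).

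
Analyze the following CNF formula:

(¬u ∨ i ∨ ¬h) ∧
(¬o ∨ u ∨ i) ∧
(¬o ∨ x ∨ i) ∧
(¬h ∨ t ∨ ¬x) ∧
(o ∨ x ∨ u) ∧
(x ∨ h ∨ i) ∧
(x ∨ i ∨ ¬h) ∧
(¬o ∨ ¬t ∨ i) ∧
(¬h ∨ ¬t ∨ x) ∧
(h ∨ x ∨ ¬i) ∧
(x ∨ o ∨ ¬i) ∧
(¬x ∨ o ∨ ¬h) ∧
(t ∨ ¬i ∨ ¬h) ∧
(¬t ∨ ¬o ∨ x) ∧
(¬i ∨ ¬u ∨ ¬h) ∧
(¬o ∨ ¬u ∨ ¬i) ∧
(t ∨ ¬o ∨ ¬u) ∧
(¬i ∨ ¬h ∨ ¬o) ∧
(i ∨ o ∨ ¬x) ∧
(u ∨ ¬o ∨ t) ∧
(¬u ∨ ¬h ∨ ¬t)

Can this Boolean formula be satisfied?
Yes

Yes, the formula is satisfiable.

One satisfying assignment is: i=True, t=True, x=True, o=False, u=False, h=False

Verification: With this assignment, all 21 clauses evaluate to true.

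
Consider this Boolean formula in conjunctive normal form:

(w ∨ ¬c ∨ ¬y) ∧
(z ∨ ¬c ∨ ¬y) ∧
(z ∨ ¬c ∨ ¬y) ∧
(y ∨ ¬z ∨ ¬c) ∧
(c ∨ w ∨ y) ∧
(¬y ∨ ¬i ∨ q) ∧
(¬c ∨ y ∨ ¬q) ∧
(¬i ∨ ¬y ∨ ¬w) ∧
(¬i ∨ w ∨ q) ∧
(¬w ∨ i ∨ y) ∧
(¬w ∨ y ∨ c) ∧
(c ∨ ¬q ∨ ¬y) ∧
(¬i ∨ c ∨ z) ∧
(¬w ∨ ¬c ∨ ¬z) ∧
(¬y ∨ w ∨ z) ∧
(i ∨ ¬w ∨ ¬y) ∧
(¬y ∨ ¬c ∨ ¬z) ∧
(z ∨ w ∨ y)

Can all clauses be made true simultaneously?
Yes

Yes, the formula is satisfiable.

One satisfying assignment is: z=True, i=False, q=False, w=False, c=False, y=True

Verification: With this assignment, all 18 clauses evaluate to true.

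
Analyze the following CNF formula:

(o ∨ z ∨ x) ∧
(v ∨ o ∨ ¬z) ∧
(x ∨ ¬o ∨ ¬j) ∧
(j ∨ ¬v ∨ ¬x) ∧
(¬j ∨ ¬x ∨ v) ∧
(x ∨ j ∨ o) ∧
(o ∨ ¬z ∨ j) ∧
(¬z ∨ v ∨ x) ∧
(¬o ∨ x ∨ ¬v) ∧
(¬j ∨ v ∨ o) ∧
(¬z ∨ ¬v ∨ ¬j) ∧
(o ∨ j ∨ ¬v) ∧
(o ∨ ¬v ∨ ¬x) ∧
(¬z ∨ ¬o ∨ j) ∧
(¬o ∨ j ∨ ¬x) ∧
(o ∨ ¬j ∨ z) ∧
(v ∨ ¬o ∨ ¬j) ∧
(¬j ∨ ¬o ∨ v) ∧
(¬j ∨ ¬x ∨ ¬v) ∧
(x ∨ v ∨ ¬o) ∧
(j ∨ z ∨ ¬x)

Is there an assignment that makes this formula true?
No

No, the formula is not satisfiable.

No assignment of truth values to the variables can make all 21 clauses true simultaneously.

The formula is UNSAT (unsatisfiable).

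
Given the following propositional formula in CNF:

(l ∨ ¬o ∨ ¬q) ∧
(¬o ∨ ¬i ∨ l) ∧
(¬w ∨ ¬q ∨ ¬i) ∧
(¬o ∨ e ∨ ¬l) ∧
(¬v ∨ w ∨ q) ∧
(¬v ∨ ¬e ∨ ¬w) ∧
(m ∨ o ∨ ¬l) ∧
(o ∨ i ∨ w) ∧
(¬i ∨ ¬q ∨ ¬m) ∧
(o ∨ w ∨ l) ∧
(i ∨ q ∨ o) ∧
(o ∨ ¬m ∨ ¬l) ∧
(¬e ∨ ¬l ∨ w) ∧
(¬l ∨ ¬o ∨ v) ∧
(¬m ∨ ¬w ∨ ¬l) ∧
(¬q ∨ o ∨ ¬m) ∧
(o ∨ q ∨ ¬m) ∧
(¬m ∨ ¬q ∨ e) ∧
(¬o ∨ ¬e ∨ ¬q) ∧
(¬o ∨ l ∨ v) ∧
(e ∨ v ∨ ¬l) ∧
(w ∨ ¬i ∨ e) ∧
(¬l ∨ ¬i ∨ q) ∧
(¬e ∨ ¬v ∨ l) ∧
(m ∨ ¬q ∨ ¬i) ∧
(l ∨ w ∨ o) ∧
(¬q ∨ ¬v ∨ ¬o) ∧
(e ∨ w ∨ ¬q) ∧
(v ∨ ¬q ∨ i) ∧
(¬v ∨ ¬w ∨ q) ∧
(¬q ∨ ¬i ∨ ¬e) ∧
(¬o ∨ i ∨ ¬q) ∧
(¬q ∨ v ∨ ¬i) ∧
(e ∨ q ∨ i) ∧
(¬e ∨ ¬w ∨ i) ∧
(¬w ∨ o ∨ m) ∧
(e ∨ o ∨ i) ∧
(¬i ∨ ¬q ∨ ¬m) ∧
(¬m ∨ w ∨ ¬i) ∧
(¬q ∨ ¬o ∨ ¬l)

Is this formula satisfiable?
No

No, the formula is not satisfiable.

No assignment of truth values to the variables can make all 40 clauses true simultaneously.

The formula is UNSAT (unsatisfiable).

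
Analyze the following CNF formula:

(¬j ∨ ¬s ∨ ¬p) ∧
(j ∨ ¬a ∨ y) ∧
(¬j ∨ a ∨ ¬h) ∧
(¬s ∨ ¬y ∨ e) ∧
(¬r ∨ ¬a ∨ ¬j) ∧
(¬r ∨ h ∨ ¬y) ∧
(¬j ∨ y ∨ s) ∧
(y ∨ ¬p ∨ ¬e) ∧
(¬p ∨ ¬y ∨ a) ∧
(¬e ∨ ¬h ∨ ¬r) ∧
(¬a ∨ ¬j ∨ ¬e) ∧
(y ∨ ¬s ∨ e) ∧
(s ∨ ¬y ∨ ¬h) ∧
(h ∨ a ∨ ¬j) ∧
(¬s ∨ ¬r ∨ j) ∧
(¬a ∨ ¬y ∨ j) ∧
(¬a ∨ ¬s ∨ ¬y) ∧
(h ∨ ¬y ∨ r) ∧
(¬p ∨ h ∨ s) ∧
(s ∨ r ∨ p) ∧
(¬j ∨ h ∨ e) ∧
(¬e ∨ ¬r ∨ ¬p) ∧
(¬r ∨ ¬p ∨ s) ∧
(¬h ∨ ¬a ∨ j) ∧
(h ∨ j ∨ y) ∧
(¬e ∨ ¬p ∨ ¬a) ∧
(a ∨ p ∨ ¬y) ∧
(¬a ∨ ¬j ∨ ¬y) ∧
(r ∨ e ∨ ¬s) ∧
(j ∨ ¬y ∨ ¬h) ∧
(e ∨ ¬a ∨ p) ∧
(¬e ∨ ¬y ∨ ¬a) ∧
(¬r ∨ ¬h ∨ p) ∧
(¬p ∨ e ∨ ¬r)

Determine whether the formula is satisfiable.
Yes

Yes, the formula is satisfiable.

One satisfying assignment is: s=False, a=False, p=True, e=False, h=True, j=False, r=False, y=False

Verification: With this assignment, all 34 clauses evaluate to true.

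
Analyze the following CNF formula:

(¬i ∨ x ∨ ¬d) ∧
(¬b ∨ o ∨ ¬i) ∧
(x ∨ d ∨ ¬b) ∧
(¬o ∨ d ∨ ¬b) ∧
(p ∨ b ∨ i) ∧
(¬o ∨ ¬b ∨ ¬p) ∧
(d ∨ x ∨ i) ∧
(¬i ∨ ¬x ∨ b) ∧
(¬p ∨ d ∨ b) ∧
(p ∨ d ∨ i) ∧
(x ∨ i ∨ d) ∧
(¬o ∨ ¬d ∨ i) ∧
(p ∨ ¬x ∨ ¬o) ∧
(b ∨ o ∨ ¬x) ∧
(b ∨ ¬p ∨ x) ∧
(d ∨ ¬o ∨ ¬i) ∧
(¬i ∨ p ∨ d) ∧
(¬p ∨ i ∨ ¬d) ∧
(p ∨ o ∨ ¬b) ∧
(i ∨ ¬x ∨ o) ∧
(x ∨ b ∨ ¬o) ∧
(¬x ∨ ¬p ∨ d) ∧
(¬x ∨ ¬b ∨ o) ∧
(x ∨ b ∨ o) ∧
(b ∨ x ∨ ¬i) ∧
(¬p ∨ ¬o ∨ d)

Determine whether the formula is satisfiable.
No

No, the formula is not satisfiable.

No assignment of truth values to the variables can make all 26 clauses true simultaneously.

The formula is UNSAT (unsatisfiable).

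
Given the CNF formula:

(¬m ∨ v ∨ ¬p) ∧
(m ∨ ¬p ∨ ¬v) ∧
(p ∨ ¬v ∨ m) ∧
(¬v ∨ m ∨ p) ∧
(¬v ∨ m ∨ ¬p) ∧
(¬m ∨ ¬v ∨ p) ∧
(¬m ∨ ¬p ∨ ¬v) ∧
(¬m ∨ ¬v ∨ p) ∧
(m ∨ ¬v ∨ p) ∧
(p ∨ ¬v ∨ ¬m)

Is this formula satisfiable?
Yes

Yes, the formula is satisfiable.

One satisfying assignment is: v=False, m=False, p=False

Verification: With this assignment, all 10 clauses evaluate to true.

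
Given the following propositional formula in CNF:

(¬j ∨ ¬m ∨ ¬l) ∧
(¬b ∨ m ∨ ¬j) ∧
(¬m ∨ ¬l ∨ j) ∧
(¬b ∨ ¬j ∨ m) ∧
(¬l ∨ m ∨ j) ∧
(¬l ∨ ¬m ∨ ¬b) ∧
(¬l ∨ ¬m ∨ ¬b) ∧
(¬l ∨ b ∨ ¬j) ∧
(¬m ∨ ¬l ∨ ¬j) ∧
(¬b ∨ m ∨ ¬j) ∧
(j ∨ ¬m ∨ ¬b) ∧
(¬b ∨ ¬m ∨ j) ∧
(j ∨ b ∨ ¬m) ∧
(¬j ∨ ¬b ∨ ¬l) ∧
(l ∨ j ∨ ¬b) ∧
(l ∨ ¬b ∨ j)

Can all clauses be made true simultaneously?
Yes

Yes, the formula is satisfiable.

One satisfying assignment is: j=False, l=False, b=False, m=False

Verification: With this assignment, all 16 clauses evaluate to true.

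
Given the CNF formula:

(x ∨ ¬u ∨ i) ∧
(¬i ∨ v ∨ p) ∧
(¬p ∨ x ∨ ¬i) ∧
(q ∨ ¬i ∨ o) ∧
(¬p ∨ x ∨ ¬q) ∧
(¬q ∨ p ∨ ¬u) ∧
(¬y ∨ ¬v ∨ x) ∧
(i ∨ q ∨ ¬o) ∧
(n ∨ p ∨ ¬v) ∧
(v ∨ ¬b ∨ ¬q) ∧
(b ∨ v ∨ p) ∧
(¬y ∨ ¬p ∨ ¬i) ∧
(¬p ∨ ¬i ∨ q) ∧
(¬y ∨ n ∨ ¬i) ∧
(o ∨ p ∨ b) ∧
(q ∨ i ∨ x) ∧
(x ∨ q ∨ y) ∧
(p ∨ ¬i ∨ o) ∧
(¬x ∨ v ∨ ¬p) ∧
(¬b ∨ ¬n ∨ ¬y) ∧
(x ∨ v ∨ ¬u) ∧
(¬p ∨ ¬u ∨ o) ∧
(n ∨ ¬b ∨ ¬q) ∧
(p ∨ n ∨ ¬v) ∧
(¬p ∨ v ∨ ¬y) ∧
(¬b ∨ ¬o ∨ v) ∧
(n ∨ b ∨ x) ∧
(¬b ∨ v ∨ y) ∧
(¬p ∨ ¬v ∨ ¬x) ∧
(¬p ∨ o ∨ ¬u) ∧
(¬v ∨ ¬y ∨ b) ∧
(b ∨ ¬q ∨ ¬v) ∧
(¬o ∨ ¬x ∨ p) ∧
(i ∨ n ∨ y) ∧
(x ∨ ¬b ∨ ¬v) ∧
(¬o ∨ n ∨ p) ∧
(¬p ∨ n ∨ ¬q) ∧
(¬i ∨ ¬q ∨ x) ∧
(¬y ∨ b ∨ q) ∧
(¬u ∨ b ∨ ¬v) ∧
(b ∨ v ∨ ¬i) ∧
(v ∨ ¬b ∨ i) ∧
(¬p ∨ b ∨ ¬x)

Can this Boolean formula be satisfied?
Yes

Yes, the formula is satisfiable.

One satisfying assignment is: b=True, q=False, v=True, i=False, y=False, p=False, n=True, o=False, x=True, u=False

Verification: With this assignment, all 43 clauses evaluate to true.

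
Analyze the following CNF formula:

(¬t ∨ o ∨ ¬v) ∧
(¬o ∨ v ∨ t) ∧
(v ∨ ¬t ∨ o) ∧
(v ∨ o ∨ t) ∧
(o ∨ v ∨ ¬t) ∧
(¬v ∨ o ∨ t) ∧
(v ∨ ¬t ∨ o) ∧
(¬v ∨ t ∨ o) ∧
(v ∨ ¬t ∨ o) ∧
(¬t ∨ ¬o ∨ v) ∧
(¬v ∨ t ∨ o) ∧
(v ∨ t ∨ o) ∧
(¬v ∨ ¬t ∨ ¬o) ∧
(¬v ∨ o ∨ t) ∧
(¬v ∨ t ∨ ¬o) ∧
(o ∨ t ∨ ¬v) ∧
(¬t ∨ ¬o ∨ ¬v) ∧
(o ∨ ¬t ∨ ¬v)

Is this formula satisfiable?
No

No, the formula is not satisfiable.

No assignment of truth values to the variables can make all 18 clauses true simultaneously.

The formula is UNSAT (unsatisfiable).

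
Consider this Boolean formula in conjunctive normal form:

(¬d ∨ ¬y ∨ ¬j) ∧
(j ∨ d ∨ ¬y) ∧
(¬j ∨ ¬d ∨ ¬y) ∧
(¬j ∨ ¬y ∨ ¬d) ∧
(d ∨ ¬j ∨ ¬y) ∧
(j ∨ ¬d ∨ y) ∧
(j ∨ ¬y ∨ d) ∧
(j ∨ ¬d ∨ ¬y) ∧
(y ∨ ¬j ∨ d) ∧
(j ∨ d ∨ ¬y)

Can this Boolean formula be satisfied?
Yes

Yes, the formula is satisfiable.

One satisfying assignment is: j=False, y=False, d=False

Verification: With this assignment, all 10 clauses evaluate to true.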